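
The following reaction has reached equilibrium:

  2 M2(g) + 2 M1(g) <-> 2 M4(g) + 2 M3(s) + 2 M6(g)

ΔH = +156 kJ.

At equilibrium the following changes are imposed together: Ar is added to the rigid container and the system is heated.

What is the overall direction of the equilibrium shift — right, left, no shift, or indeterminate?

right

At constant volume, adding an inert gas leaves every reacting species' partial pressure unchanged, so Q is unchanged — no shift from this change.
The forward reaction is endothermic. Raising T favours the endothermic direction — shift to the right.
Only the nonzero effect(s) matter; the net shift is to the right.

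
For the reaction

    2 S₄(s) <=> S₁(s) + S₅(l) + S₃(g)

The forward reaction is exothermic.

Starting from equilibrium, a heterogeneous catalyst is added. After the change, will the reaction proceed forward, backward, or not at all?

A catalyst speeds both forward and reverse rates equally; it changes neither Q nor K — no shift from this change.

no shift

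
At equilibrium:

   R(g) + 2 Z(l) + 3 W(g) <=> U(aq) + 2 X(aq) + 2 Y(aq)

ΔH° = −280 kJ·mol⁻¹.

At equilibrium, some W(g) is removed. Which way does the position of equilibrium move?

Removing W (g), a reactant, drives the reaction to the left.

left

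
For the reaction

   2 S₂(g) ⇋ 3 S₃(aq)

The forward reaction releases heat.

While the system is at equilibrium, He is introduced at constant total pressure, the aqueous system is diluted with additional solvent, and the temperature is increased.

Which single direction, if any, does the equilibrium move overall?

cannot be determined

Adding inert gas at constant total pressure expands the volume and lowers every reacting partial pressure. With Δn_gas = 0 − 2 = -2, Q moves away from K toward the side with fewer gas moles, so the system shifts toward the side with more gas moles — to the left.
Dilution lowers every aqueous concentration by the same factor. Δn_aq = 3 − 0 = +3, so the system shifts toward the side with more dissolved moles — to the right.
The forward reaction is exothermic. Raising T favours the endothermic direction — shift to the left.
The individual effects push in opposite directions; without quantitative information the net direction cannot be determined.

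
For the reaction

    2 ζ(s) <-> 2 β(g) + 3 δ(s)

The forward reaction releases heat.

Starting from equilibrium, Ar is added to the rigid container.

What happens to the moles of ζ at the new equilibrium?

At constant volume, adding an inert gas leaves every reacting species' partial pressure unchanged, so Q is unchanged — no shift from this change.
No net shift occurs, so the amount of ζ is unchanged.

unchanged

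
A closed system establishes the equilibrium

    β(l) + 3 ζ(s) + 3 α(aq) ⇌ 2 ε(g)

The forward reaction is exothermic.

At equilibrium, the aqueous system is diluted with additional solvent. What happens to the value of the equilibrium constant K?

The equilibrium constant depends only on temperature. This perturbation may move the position of equilibrium, but since T is unchanged, K itself is unchanged.

unchanged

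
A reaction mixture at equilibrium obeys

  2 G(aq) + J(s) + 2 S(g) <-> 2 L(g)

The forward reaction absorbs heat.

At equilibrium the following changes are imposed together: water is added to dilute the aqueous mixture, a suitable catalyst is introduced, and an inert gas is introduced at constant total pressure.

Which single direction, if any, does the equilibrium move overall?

Dilution lowers every aqueous concentration by the same factor. Δn_aq = 0 − 2 = -2, so the system shifts toward the side with more dissolved moles — to the left.
A catalyst speeds both forward and reverse rates equally; it changes neither Q nor K — no shift from this change.
Adding inert gas at constant total pressure expands the volume, scaling every reacting partial pressure by the same factor. Δn_gas = 2 − 2 = 0, so Q is unchanged — no shift.
Only the nonzero effect(s) matter; the net shift is to the left.

left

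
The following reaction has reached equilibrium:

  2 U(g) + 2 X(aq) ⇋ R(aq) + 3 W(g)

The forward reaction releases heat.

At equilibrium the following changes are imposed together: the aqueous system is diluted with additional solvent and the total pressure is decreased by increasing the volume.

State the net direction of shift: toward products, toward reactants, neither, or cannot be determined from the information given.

Dilution lowers every aqueous concentration by the same factor. Δn_aq = 1 − 2 = -1, so the system shifts toward the side with more dissolved moles — to the left.
Gas moles: reactants 2, products 3 (Δn_gas = +1). Expansion shifts the system toward the side with more moles of gas — to the right.
The individual effects push in opposite directions; without quantitative information the net direction cannot be determined.

cannot be determined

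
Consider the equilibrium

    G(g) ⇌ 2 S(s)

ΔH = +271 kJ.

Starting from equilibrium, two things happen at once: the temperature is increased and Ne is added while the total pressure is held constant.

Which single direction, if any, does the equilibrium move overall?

cannot be determined

The forward reaction is endothermic. Raising T favours the endothermic direction — shift to the right.
Adding inert gas at constant total pressure expands the volume and lowers every reacting partial pressure. With Δn_gas = 0 − 1 = -1, Q moves away from K toward the side with fewer gas moles, so the system shifts toward the side with more gas moles — to the left.
The individual effects push in opposite directions; without quantitative information the net direction cannot be determined.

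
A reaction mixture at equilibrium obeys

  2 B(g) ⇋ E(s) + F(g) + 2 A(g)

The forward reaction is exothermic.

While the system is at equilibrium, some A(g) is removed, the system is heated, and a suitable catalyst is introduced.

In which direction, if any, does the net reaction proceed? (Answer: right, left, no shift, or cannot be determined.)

cannot be determined

Removing A (g), a product, drives the reaction to the right.
The forward reaction is exothermic. Raising T favours the endothermic direction — shift to the left.
A catalyst speeds both forward and reverse rates equally; it changes neither Q nor K — no shift from this change.
The individual effects push in opposite directions; without quantitative information the net direction cannot be determined.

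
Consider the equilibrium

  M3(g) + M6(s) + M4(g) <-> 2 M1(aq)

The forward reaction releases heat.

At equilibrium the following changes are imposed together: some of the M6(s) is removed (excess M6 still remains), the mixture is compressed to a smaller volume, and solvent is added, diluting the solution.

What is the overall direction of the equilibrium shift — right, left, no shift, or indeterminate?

right

M6 is a pure solid; its activity is 1 regardless of amount, so Q is unaffected — no shift from this change.
Gas moles: reactants 2, products 0 (Δn_gas = -2). Compression shifts the system toward the side with fewer moles of gas — to the right.
Dilution lowers every aqueous concentration by the same factor. Δn_aq = 2 − 0 = +2, so the system shifts toward the side with more dissolved moles — to the right.
Only the nonzero effect(s) matter; the net shift is to the right.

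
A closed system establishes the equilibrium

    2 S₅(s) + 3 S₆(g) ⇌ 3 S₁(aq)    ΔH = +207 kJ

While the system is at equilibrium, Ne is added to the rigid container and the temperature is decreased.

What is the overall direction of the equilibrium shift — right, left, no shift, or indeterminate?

left

At constant volume, adding an inert gas leaves every reacting species' partial pressure unchanged, so Q is unchanged — no shift from this change.
The forward reaction is endothermic. Lowering T favours the exothermic direction — shift to the left.
Only the nonzero effect(s) matter; the net shift is to the left.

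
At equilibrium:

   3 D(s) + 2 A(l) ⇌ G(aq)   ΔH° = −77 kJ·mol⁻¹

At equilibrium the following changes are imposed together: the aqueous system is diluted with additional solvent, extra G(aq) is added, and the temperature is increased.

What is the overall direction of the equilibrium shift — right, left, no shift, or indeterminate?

Dilution lowers every aqueous concentration by the same factor. Δn_aq = 1 − 0 = +1, so the system shifts toward the side with more dissolved moles — to the right.
Adding G (aq), a product, drives the reaction to the left.
The forward reaction is exothermic. Raising T favours the endothermic direction — shift to the left.
The individual effects push in opposite directions; without quantitative information the net direction cannot be determined.

cannot be determined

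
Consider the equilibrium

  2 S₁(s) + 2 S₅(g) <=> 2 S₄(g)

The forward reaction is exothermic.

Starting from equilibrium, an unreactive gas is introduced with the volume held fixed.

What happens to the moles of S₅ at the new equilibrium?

unchanged

At constant volume, adding an inert gas leaves every reacting species' partial pressure unchanged, so Q is unchanged — no shift from this change.
No net shift occurs, so the amount of S₅ is unchanged.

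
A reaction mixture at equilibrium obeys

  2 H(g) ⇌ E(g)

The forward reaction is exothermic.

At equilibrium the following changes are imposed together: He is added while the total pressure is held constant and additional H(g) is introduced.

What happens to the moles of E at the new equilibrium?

Adding inert gas at constant total pressure expands the volume and lowers every reacting partial pressure. With Δn_gas = 1 − 2 = -1, Q moves away from K toward the side with fewer gas moles, so the system shifts toward the side with more gas moles — to the left.
Adding H (g), a reactant, drives the reaction to the right.
The two effects oppose each other, so the net shift — and hence the change in E — cannot be determined from the given information.

cannot be determined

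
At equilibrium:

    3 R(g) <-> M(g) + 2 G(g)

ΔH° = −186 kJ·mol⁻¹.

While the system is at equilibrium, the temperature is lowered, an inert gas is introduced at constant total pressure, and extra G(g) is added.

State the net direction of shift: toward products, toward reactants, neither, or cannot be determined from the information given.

cannot be determined

The forward reaction is exothermic. Lowering T favours the exothermic direction — shift to the right.
Adding inert gas at constant total pressure expands the volume, scaling every reacting partial pressure by the same factor. Δn_gas = 3 − 3 = 0, so Q is unchanged — no shift.
Adding G (g), a product, drives the reaction to the left.
The individual effects push in opposite directions; without quantitative information the net direction cannot be determined.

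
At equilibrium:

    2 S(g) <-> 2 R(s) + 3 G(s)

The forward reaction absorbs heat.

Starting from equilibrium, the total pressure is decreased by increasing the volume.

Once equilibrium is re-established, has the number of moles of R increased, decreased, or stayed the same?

Gas moles: reactants 2, products 0 (Δn_gas = -2). Expansion shifts the system toward the side with more moles of gas — to the left.
The net shift is to the left. R is a product, so its amount decreases.

decreases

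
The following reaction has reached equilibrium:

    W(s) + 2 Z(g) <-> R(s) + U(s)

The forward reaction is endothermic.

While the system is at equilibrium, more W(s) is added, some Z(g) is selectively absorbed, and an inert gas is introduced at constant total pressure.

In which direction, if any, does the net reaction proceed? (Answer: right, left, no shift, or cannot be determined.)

left

W is a pure solid; its activity is 1 regardless of amount, so Q is unaffected — no shift from this change.
Removing Z (g), a reactant, drives the reaction to the left.
Adding inert gas at constant total pressure expands the volume and lowers every reacting partial pressure. With Δn_gas = 0 − 2 = -2, Q moves away from K toward the side with fewer gas moles, so the system shifts toward the side with more gas moles — to the left.
Only the nonzero effect(s) matter; the net shift is to the left.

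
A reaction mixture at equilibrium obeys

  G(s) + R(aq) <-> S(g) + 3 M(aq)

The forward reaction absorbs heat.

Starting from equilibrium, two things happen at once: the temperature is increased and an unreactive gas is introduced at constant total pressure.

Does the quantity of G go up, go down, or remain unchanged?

The forward reaction is endothermic. Raising T favours the endothermic direction — shift to the right.
Adding inert gas at constant total pressure expands the volume and lowers every reacting partial pressure. With Δn_gas = 1 − 0 = +1, Q moves away from K toward the side with fewer gas moles, so the system shifts toward the side with more gas moles — to the right.
The net shift is to the right. G is a reactant, so its amount decreases.

decreases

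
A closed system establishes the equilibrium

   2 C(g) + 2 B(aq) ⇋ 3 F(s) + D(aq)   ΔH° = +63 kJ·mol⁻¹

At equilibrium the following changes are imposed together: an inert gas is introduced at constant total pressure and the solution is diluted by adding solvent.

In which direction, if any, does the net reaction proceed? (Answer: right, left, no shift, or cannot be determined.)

Adding inert gas at constant total pressure expands the volume and lowers every reacting partial pressure. With Δn_gas = 0 − 2 = -2, Q moves away from K toward the side with fewer gas moles, so the system shifts toward the side with more gas moles — to the left.
Dilution lowers every aqueous concentration by the same factor. Δn_aq = 1 − 2 = -1, so the system shifts toward the side with more dissolved moles — to the left.
All effects act in the same direction — net shift to the left.

left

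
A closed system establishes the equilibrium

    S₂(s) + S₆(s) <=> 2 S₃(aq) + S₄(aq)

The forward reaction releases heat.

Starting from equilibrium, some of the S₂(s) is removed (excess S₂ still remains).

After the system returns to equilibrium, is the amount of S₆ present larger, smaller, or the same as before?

unchanged

S₂ is a pure solid; its activity is 1 regardless of amount, so Q is unaffected — no shift from this change.
No net shift occurs, so the amount of S₆ is unchanged.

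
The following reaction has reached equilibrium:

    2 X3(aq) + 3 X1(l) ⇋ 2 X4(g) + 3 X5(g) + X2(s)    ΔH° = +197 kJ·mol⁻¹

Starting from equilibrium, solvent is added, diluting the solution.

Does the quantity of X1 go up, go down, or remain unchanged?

Dilution lowers every aqueous concentration by the same factor. Δn_aq = 0 − 2 = -2, so the system shifts toward the side with more dissolved moles — to the left.
The net shift is to the left. X1 is a reactant, so its amount increases.

increases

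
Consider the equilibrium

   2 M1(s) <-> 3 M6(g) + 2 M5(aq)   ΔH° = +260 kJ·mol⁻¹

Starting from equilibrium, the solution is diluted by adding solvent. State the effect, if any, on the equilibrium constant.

The equilibrium constant depends only on temperature. This perturbation may move the position of equilibrium, but since T is unchanged, K itself is unchanged.

unchanged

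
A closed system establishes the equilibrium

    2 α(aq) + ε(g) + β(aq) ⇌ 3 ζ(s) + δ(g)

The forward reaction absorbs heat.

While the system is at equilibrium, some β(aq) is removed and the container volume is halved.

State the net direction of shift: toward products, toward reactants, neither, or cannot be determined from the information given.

left

Removing β (aq), a reactant, drives the reaction to the left.
Gas moles: reactants 1, products 1. Δn_gas = 0, so a volume change leaves Q equal to K — no shift from this change.
Only the nonzero effect(s) matter; the net shift is to the left.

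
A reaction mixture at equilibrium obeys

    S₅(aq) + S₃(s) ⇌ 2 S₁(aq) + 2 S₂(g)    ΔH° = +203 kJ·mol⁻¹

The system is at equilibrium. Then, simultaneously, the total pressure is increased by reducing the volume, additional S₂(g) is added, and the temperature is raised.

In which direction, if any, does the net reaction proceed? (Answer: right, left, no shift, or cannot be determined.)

Gas moles: reactants 0, products 2 (Δn_gas = +2). Compression shifts the system toward the side with fewer moles of gas — to the left.
Adding S₂ (g), a product, drives the reaction to the left.
The forward reaction is endothermic. Raising T favours the endothermic direction — shift to the right.
The individual effects push in opposite directions; without quantitative information the net direction cannot be determined.

cannot be determined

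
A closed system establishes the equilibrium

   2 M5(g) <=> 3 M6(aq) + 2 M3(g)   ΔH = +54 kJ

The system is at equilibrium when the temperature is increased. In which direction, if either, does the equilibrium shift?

right

The forward reaction is endothermic. Raising T favours the endothermic direction — shift to the right.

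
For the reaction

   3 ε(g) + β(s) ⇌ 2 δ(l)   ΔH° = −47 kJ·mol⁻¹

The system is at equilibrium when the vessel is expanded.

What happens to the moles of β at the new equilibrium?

Gas moles: reactants 3, products 0 (Δn_gas = -3). Expansion shifts the system toward the side with more moles of gas — to the left.
The net shift is to the left. β is a reactant, so its amount increases.

increases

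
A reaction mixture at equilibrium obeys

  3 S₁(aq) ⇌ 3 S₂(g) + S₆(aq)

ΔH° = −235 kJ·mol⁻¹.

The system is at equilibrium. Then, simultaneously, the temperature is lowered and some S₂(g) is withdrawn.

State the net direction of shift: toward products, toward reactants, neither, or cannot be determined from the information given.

right

The forward reaction is exothermic. Lowering T favours the exothermic direction — shift to the right.
Removing S₂ (g), a product, drives the reaction to the right.
All effects act in the same direction — net shift to the right.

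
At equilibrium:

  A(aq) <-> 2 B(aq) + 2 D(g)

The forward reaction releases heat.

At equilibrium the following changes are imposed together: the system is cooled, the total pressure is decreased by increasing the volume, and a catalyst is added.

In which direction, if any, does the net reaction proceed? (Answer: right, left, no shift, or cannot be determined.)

right

The forward reaction is exothermic. Lowering T favours the exothermic direction — shift to the right.
Gas moles: reactants 0, products 2 (Δn_gas = +2). Expansion shifts the system toward the side with more moles of gas — to the right.
A catalyst speeds both forward and reverse rates equally; it changes neither Q nor K — no shift from this change.
Only the nonzero effect(s) matter; the net shift is to the right.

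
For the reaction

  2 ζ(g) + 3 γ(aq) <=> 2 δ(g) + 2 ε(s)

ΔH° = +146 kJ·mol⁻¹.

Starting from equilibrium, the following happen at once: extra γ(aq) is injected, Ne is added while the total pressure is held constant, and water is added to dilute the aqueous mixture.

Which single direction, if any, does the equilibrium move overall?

Adding γ (aq), a reactant, drives the reaction to the right.
Adding inert gas at constant total pressure expands the volume, scaling every reacting partial pressure by the same factor. Δn_gas = 2 − 2 = 0, so Q is unchanged — no shift.
Dilution lowers every aqueous concentration by the same factor. Δn_aq = 0 − 3 = -3, so the system shifts toward the side with more dissolved moles — to the left.
The individual effects push in opposite directions; without quantitative information the net direction cannot be determined.

cannot be determined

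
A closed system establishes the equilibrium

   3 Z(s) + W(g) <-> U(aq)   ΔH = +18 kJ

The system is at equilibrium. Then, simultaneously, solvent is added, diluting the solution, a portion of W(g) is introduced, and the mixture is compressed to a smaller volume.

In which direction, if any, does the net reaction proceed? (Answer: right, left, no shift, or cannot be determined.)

right

Dilution lowers every aqueous concentration by the same factor. Δn_aq = 1 − 0 = +1, so the system shifts toward the side with more dissolved moles — to the right.
Adding W (g), a reactant, drives the reaction to the right.
Gas moles: reactants 1, products 0 (Δn_gas = -1). Compression shifts the system toward the side with fewer moles of gas — to the right.
All effects act in the same direction — net shift to the right.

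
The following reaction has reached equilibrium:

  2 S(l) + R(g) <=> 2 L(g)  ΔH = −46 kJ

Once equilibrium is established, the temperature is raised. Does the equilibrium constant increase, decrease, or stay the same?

decreases

K depends on temperature via the van 't Hoff relation. The forward reaction is exothermic, so raising T decreases K.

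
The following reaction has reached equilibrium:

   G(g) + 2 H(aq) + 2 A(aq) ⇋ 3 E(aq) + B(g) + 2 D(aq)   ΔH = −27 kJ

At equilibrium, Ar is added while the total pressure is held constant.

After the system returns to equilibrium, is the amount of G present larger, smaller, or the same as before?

Adding inert gas at constant total pressure expands the volume, scaling every reacting partial pressure by the same factor. Δn_gas = 1 − 1 = 0, so Q is unchanged — no shift.
No net shift occurs, so the amount of G is unchanged.

unchanged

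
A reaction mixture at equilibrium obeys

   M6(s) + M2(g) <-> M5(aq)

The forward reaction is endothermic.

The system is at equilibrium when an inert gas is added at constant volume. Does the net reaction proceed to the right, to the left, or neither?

At constant volume, adding an inert gas leaves every reacting species' partial pressure unchanged, so Q is unchanged — no shift from this change.

no shift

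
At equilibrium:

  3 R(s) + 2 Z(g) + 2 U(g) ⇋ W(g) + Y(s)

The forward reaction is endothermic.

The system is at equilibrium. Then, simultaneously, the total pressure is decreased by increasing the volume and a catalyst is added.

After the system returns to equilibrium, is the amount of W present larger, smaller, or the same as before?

decreases

Gas moles: reactants 4, products 1 (Δn_gas = -3). Expansion shifts the system toward the side with more moles of gas — to the left.
A catalyst speeds both forward and reverse rates equally; it changes neither Q nor K — no shift from this change.
The net shift is to the left. W is a product, so its amount decreases.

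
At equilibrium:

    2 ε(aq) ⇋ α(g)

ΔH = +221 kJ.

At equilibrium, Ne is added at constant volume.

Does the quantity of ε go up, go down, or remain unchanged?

unchanged

At constant volume, adding an inert gas leaves every reacting species' partial pressure unchanged, so Q is unchanged — no shift from this change.
No net shift occurs, so the amount of ε is unchanged.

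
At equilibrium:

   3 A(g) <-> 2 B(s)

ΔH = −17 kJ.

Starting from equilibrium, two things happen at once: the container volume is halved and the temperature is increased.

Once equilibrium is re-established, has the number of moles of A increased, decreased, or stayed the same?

Gas moles: reactants 3, products 0 (Δn_gas = -3). Compression shifts the system toward the side with fewer moles of gas — to the right.
The forward reaction is exothermic. Raising T favours the endothermic direction — shift to the left.
The two effects oppose each other, so the net shift — and hence the change in A — cannot be determined from the given information.

cannot be determined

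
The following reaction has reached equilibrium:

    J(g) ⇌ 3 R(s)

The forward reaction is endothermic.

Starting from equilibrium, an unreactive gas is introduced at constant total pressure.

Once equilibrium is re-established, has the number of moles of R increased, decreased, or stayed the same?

Adding inert gas at constant total pressure expands the volume and lowers every reacting partial pressure. With Δn_gas = 0 − 1 = -1, Q moves away from K toward the side with fewer gas moles, so the system shifts toward the side with more gas moles — to the left.
The net shift is to the left. R is a product, so its amount decreases.

decreases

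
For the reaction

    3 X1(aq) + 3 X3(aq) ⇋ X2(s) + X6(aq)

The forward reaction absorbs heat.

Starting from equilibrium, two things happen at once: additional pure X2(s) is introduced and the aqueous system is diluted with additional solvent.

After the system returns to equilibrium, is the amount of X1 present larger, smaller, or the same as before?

X2 is a pure solid; its activity is 1 regardless of amount, so Q is unaffected — no shift from this change.
Dilution lowers every aqueous concentration by the same factor. Δn_aq = 1 − 6 = -5, so the system shifts toward the side with more dissolved moles — to the left.
The net shift is to the left. X1 is a reactant, so its amount increases.

increases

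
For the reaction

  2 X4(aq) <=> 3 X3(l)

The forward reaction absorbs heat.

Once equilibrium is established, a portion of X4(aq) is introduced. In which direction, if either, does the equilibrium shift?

Adding X4 (aq), a reactant, drives the reaction to the right.

right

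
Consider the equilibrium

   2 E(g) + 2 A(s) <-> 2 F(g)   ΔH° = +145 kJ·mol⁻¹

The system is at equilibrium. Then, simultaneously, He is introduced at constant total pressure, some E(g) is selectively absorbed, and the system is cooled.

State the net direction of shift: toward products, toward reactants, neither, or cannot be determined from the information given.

left

Adding inert gas at constant total pressure expands the volume, scaling every reacting partial pressure by the same factor. Δn_gas = 2 − 2 = 0, so Q is unchanged — no shift.
Removing E (g), a reactant, drives the reaction to the left.
The forward reaction is endothermic. Lowering T favours the exothermic direction — shift to the left.
Only the nonzero effect(s) matter; the net shift is to the left.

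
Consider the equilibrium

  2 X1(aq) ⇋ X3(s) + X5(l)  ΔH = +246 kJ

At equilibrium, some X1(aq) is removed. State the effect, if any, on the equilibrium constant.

unchanged

The equilibrium constant depends only on temperature. This perturbation may move the position of equilibrium, but since T is unchanged, K itself is unchanged.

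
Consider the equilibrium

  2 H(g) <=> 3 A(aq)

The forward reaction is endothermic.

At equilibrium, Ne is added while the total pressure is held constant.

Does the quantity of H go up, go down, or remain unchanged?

Adding inert gas at constant total pressure expands the volume and lowers every reacting partial pressure. With Δn_gas = 0 − 2 = -2, Q moves away from K toward the side with fewer gas moles, so the system shifts toward the side with more gas moles — to the left.
The net shift is to the left. H is a reactant, so its amount increases.

increases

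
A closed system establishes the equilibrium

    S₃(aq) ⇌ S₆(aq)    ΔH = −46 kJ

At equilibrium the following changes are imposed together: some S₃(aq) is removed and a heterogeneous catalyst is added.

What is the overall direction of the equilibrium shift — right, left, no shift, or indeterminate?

left

Removing S₃ (aq), a reactant, drives the reaction to the left.
A catalyst speeds both forward and reverse rates equally; it changes neither Q nor K — no shift from this change.
Only the nonzero effect(s) matter; the net shift is to the left.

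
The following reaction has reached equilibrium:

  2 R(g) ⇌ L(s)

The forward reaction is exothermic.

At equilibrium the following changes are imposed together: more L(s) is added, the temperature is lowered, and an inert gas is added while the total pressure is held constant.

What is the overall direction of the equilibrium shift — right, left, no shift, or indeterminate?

cannot be determined

L is a pure solid; its activity is 1 regardless of amount, so Q is unaffected — no shift from this change.
The forward reaction is exothermic. Lowering T favours the exothermic direction — shift to the right.
Adding inert gas at constant total pressure expands the volume and lowers every reacting partial pressure. With Δn_gas = 0 − 2 = -2, Q moves away from K toward the side with fewer gas moles, so the system shifts toward the side with more gas moles — to the left.
The individual effects push in opposite directions; without quantitative information the net direction cannot be determined.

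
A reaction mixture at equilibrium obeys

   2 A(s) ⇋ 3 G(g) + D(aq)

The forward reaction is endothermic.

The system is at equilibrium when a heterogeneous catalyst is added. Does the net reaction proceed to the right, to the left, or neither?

no shift

A catalyst speeds both forward and reverse rates equally; it changes neither Q nor K — no shift from this change.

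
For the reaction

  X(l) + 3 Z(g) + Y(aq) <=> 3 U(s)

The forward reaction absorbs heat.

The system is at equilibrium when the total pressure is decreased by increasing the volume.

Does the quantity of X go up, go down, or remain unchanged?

Gas moles: reactants 3, products 0 (Δn_gas = -3). Expansion shifts the system toward the side with more moles of gas — to the left.
The net shift is to the left. X is a reactant, so its amount increases.

increases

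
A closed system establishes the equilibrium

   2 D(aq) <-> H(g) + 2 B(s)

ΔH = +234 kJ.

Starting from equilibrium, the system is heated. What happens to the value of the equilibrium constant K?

increases

K depends on temperature via the van 't Hoff relation. The forward reaction is endothermic, so raising T increases K.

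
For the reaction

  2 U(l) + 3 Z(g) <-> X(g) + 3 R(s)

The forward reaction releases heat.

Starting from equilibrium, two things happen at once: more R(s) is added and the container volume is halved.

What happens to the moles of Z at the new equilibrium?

decreases

R is a pure solid; its activity is 1 regardless of amount, so Q is unaffected — no shift from this change.
Gas moles: reactants 3, products 1 (Δn_gas = -2). Compression shifts the system toward the side with fewer moles of gas — to the right.
The net shift is to the right. Z is a reactant, so its amount decreases.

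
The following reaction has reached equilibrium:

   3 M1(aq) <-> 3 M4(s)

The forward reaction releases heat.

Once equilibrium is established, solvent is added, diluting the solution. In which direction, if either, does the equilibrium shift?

left

Dilution lowers every aqueous concentration by the same factor. Δn_aq = 0 − 3 = -3, so the system shifts toward the side with more dissolved moles — to the left.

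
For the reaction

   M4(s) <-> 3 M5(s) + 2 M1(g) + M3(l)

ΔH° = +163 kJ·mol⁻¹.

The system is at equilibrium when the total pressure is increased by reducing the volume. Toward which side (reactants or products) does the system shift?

left

Gas moles: reactants 0, products 2 (Δn_gas = +2). Compression shifts the system toward the side with fewer moles of gas — to the left.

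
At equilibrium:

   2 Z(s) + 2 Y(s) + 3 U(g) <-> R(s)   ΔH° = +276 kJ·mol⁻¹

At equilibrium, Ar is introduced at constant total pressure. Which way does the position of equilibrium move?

Adding inert gas at constant total pressure expands the volume and lowers every reacting partial pressure. With Δn_gas = 0 − 3 = -3, Q moves away from K toward the side with fewer gas moles, so the system shifts toward the side with more gas moles — to the left.

left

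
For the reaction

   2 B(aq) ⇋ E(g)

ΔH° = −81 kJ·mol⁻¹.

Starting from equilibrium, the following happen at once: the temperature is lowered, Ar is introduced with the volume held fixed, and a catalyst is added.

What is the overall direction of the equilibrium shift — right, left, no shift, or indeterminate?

right

The forward reaction is exothermic. Lowering T favours the exothermic direction — shift to the right.
At constant volume, adding an inert gas leaves every reacting species' partial pressure unchanged, so Q is unchanged — no shift from this change.
A catalyst speeds both forward and reverse rates equally; it changes neither Q nor K — no shift from this change.
Only the nonzero effect(s) matter; the net shift is to the right.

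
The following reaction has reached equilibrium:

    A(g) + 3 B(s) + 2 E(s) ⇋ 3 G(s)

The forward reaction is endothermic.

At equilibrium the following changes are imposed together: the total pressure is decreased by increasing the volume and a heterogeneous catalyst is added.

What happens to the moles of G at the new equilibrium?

decreases

Gas moles: reactants 1, products 0 (Δn_gas = -1). Expansion shifts the system toward the side with more moles of gas — to the left.
A catalyst speeds both forward and reverse rates equally; it changes neither Q nor K — no shift from this change.
The net shift is to the left. G is a product, so its amount decreases.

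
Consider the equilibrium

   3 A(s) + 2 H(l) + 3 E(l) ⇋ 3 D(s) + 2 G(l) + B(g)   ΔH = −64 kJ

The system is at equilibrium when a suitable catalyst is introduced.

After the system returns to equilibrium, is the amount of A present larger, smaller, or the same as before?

A catalyst speeds both forward and reverse rates equally; it changes neither Q nor K — no shift from this change.
No net shift occurs, so the amount of A is unchanged.

unchanged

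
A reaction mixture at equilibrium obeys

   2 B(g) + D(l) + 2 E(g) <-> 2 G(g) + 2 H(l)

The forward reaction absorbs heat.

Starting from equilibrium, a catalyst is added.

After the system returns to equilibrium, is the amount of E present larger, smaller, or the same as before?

A catalyst speeds both forward and reverse rates equally; it changes neither Q nor K — no shift from this change.
No net shift occurs, so the amount of E is unchanged.

unchanged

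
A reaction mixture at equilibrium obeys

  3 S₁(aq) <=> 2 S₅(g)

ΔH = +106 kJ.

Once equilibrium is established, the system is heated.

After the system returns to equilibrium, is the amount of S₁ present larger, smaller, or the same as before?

The forward reaction is endothermic. Raising T favours the endothermic direction — shift to the right.
The net shift is to the right. S₁ is a reactant, so its amount decreases.

decreases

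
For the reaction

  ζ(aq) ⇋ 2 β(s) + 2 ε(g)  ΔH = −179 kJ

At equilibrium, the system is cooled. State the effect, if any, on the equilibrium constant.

K depends on temperature via the van 't Hoff relation. The forward reaction is exothermic, so lowering T increases K.

increases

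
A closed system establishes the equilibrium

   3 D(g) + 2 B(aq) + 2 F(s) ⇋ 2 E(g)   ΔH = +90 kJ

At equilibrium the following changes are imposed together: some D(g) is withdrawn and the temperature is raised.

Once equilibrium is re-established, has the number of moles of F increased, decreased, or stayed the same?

cannot be determined

Removing D (g), a reactant, drives the reaction to the left.
The forward reaction is endothermic. Raising T favours the endothermic direction — shift to the right.
The two effects oppose each other, so the net shift — and hence the change in F — cannot be determined from the given information.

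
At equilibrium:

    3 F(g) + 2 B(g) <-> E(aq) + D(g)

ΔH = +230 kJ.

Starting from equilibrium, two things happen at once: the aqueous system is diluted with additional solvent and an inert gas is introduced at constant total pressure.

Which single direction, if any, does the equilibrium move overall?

cannot be determined

Dilution lowers every aqueous concentration by the same factor. Δn_aq = 1 − 0 = +1, so the system shifts toward the side with more dissolved moles — to the right.
Adding inert gas at constant total pressure expands the volume and lowers every reacting partial pressure. With Δn_gas = 1 − 5 = -4, Q moves away from K toward the side with fewer gas moles, so the system shifts toward the side with more gas moles — to the left.
The individual effects push in opposite directions; without quantitative information the net direction cannot be determined.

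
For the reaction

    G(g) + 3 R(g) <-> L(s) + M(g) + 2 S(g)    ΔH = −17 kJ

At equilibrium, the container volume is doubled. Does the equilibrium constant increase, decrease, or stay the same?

unchanged

The equilibrium constant depends only on temperature. This perturbation may move the position of equilibrium, but since T is unchanged, K itself is unchanged.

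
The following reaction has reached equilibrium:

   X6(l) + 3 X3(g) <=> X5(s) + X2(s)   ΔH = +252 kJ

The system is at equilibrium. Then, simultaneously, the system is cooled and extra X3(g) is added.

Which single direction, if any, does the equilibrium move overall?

The forward reaction is endothermic. Lowering T favours the exothermic direction — shift to the left.
Adding X3 (g), a reactant, drives the reaction to the right.
The individual effects push in opposite directions; without quantitative information the net direction cannot be determined.

cannot be determined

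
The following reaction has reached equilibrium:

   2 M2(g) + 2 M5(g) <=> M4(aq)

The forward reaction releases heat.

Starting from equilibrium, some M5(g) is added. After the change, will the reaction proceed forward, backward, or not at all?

Adding M5 (g), a reactant, drives the reaction to the right.

right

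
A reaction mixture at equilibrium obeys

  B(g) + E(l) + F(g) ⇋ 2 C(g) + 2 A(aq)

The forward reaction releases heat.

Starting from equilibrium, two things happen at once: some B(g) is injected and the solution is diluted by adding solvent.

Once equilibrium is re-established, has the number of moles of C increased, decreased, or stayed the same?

increases

Adding B (g), a reactant, drives the reaction to the right.
Dilution lowers every aqueous concentration by the same factor. Δn_aq = 2 − 0 = +2, so the system shifts toward the side with more dissolved moles — to the right.
The net shift is to the right. C is a product, so its amount increases.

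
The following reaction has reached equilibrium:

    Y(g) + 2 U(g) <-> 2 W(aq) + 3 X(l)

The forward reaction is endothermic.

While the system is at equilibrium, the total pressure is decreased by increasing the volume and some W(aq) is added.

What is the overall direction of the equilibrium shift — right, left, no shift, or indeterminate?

left

Gas moles: reactants 3, products 0 (Δn_gas = -3). Expansion shifts the system toward the side with more moles of gas — to the left.
Adding W (aq), a product, drives the reaction to the left.
All effects act in the same direction — net shift to the left.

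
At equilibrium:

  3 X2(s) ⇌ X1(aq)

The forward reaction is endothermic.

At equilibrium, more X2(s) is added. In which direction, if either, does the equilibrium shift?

X2 is a pure solid; its activity is 1 regardless of amount, so Q is unaffected — no shift from this change.

no shift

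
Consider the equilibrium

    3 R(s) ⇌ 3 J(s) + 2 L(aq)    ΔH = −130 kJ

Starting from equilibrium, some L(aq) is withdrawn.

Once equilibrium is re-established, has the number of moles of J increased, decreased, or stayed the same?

Removing L (aq), a product, drives the reaction to the right.
The net shift is to the right. J is a product, so its amount increases.

increases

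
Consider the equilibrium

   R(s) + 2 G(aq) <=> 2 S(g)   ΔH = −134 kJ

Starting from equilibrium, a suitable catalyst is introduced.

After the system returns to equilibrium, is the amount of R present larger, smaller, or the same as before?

A catalyst speeds both forward and reverse rates equally; it changes neither Q nor K — no shift from this change.
No net shift occurs, so the amount of R is unchanged.

unchanged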